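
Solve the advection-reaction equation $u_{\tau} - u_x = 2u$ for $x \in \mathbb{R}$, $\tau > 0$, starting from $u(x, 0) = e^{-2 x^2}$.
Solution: Substitute $u = e^{2\tau}w$.
Then $u_{\tau} = e^{2\tau}(w_{\tau} + 2w)$, $u_x = e^{2\tau}w_x$; substituting and dividing by $e^{2\tau}$, the lower-order terms cancel: $w_{\tau} - w_x = 0$ (standard advection equation).
Data for $w$: $w(x,0) = u(x,0) = e^{-2 x^2}$.
By characteristics ($dx/d\tau = -1$), $w(x,\tau) = f(x + \tau)$ with $f = w( \cdot , 0)$.
So $w(x,\tau) = e^{-2 (x + \tau)^2}$, and $u(x,\tau) = e^{2\tau}w(x,\tau)$.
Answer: $u(x, \tau) = e^{2 \tau} e^{-2 (\tau + x)^2}$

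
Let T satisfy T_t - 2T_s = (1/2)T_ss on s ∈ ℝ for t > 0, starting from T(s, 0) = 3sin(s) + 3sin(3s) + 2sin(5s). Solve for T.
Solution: Moving frame: η = s + 2t, σ = t, T = u(η,σ), so T_t = u_σ + 2u_η and T_ss = u_ηη.
Hence T_t - 2T_s = u_σ and the PDE becomes the heat equation u_σ = (1/2)u_ηη on η ∈ ℝ.
Initial data: u(η,0) = T(η,0) = 3sin(η) + 3sin(3η) + 2sin(5η). Each mode sin(nη) decays as exp(-n²σ/2) on ℝ, so u(η,σ) = Σ c_n exp(-n²σ/2) sin(nη) with c_1=3, c_3=3, c_5=2: u(η,σ) = 3exp(-σ/2)sin(η) + 3exp(-9σ/2)sin(3η) + 2exp(-25σ/2)sin(5η).
Substituting back: T(s,t) = u(s + 2t, t).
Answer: T(s, t) = 3exp(-t/2)sin(s + 2t) + 3exp(-9t/2)sin(3s + 6t) + 2exp(-25t/2)sin(5s + 10t)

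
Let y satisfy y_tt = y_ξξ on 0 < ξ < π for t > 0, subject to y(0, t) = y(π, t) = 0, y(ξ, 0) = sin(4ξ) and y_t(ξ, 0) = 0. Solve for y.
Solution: Using separation of variables y = X(ξ)T(t):
Eigenfunctions: sin(nξ), n = 1, 2, 3, ...
General solution: y(ξ, t) = Σ [A_n cos(n t) + B_n sin(n t)] sin(nξ)
From y(ξ,0) = sin(4ξ): A_4=1. From y_t(ξ,0) = 0: all B_n = 0.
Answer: y(ξ, t) = sin(4ξ)cos(4t)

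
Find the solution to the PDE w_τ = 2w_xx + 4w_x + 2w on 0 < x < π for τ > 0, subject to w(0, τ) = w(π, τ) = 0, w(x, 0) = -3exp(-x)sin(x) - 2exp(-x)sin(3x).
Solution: Substitute w = exp(-x)u.
Then w_x = exp(-x)(u_x - u), w_xx = exp(-x)(u_xx - 2u_x + u), w_τ = exp(-x)u_τ; substituting and dividing by exp(-x), the lower-order terms cancel: u_τ = 2u_xx (standard heat equation).
Data for u: u(x,0) = exp(x)w(x,0) = -3sin(x) - 2sin(3x). The boundary conditions carry over: u(0,τ) = u(π,τ) = 0.
Separating variables: u = Σ c_n exp(-2n²τ) sin(nx). From u(x,0) = -3sin(x) - 2sin(3x): c_1=-3, c_3=-2.
So u(x,τ) = -3exp(-2τ)sin(x) - 2exp(-18τ)sin(3x), and w(x,τ) = exp(-x)u(x,τ).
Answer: w(x, τ) = -3exp(-x)exp(-2τ)sin(x) - 2exp(-x)exp(-18τ)sin(3x)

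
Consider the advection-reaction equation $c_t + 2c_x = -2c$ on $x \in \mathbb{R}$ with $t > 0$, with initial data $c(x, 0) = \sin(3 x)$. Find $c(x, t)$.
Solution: Substitute $c = e^{-2t}u$.
Then $c_t = e^{-2t}(u_t - 2u)$, $c_x = e^{-2t}u_x$; substituting and dividing by $e^{-2t}$, the lower-order terms cancel: $u_t + 2u_x = 0$ (standard advection equation).
Data for $u$: $u(x,0) = c(x,0) = \sin(3 x)$.
By characteristics ($dx/dt = 2$), $u(x,t) = f(x - 2t)$ with $f = u( \cdot , 0)$.
So $u(x,t) = - \sin(6 t - 3 x)$, and $c(x,t) = e^{-2t}u(x,t)$.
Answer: $c(x, t) = - e^{-2 t} \sin(6 t - 3 x)$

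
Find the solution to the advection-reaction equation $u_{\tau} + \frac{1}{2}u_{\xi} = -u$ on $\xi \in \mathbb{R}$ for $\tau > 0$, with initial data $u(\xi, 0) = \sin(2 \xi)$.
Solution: Substitute $u = e^{-\tau}w$.
Then $u_{\tau} = e^{-\tau}(w_{\tau} - w)$, $u_{\xi} = e^{-\tau}w_{\xi}$; substituting and dividing by $e^{-\tau}$, the lower-order terms cancel: $w_{\tau} + \frac{1}{2}w_{\xi} = 0$ (standard advection equation).
Data for $w$: $w(\xi,0) = u(\xi,0) = \sin(2 \xi)$.
By characteristics ($d\xi/d\tau = 1/2$), $w(\xi,\tau) = f(\xi - \frac{1}{2}\tau)$ with $f = w( \cdot , 0)$.
So $w(\xi,\tau) = \sin(2 \xi - \tau)$, and $u(\xi,\tau) = e^{-\tau}w(\xi,\tau)$.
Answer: $u(\xi, \tau) = - e^{-\tau} \sin(\tau - 2 \xi)$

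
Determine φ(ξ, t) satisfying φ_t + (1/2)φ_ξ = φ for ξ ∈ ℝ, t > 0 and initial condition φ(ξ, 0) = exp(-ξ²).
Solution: Substitute φ = exp(t)u, i.e. u = exp(-t)φ.
By the product rule, φ_t = exp(t)(u_t + u), φ_ξ = exp(t)u_ξ.
Substituting into the PDE and dividing by exp(t): u_t + u + (1/2)u_ξ = u.
The lower-order terms cancel, leaving the standard advection equation u_t + (1/2)u_ξ = 0.
Initial data for u: u(ξ,0) = φ(ξ,0) = exp(-ξ²).
Solve for u:
  By method of characteristics (waves move right with speed 1/2):
  Along characteristics ξ - (1/2)t = const, u is constant, so u(ξ,t) = f(ξ - (1/2)t) with f = u(·, 0).
Hence u(ξ,t) = exp(-(-t/2 + ξ)²).
Transform back: φ(ξ,t) = exp(t)u(ξ,t).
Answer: φ(ξ, t) = exp(t)exp(-(-t/2 + ξ)²)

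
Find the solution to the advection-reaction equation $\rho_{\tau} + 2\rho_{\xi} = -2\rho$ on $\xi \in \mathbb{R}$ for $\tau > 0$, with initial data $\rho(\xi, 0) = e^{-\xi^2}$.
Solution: Substitute $\rho = e^{-2\tau}u$, i.e. $u = e^{2\tau}\rho$.
By the product rule, $\rho_{\tau} = e^{-2\tau}(u_{\tau} - 2u)$, $\rho_{\xi} = e^{-2\tau}u_{\xi}$.
Substituting into the PDE and dividing by $e^{-2\tau}$: $u_{\tau} - 2u + 2u_{\xi} = -2u$.
The lower-order terms cancel, leaving the standard advection equation $u_{\tau} + 2u_{\xi} = 0$.
Initial data for $u$: $u(\xi,0) = \rho(\xi,0) = e^{-\xi^2}$.
Solve for $u$:
  By method of characteristics (waves move right with speed 2):
  Along characteristics $\xi - 2\tau =$ const, $u$ is constant, so $u(\xi,\tau) = f(\xi - 2\tau)$ with $f = u( \cdot , 0)$.
Hence $u(\xi,\tau) = e^{-(\xi - 2 \tau)^2}$.
Transform back: $\rho(\xi,\tau) = e^{-2\tau}u(\xi,\tau)$.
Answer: $\rho(\xi, \tau) = e^{-2 \tau} e^{-(-2 \tau + \xi)^2}$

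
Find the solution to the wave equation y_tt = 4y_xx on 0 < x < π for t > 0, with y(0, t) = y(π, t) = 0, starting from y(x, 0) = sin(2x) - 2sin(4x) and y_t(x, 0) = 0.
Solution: Separating variables: y = Σ [A_n cos(ω_n t) + B_n sin(ω_n t)] sin(nx), ω_n = 2n. From ICs: A_2=1, A_4=-2.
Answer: y(x, t) = sin(2x)cos(4t) - 2sin(4x)cos(8t)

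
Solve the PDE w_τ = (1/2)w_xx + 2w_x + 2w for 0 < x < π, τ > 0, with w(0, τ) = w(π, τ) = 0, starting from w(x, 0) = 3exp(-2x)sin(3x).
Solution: Substitute w = exp(-2x)u, i.e. u = exp(2x)w.
By the product rule, w_x = exp(-2x)(u_x - 2u), w_xx = exp(-2x)(u_xx - 4u_x + 4u), w_τ = exp(-2x)u_τ.
Substituting into the PDE and dividing by exp(-2x): u_τ = (1/2)(u_xx - 4u_x + 4u) + 2(u_x - 2u) + 2u.
The lower-order terms cancel, leaving the standard heat equation u_τ = (1/2)u_xx.
Initial data for u: u(x,0) = exp(2x)w(x,0) = 3sin(3x). The boundary conditions carry over: u(0,τ) = u(π,τ) = 0.
Solve for u:
  Using separation of variables u = X(x)T(τ):
  Eigenfunctions: sin(nx), n = 1, 2, 3, ...
  General solution: u(x, τ) = Σ c_n sin(nx) exp(-n² τ/2)
  Matching u(x,0) = 3sin(3x) term by term: c_3=3.
Hence u(x,τ) = 3exp(-9τ/2)sin(3x).
Transform back: w(x,τ) = exp(-2x)u(x,τ).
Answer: w(x, τ) = 3exp(-2x)exp(-9τ/2)sin(3x)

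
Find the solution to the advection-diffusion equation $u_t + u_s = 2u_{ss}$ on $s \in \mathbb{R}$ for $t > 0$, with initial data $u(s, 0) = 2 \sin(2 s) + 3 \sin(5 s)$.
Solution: Moving frame: $\eta = s - t$, $\sigma = t$, $u = w(\eta,\sigma)$, so $u_t = w_{\sigma} - w_{\eta}$ and $u_{ss} = w_{\eta\eta}$.
Hence $u_t + u_s = w_{\sigma}$ and the PDE becomes the heat equation $w_{\sigma} = 2w_{\eta\eta}$ on $\eta \in \mathbb{R}$.
Initial data: $w(\eta,0) = u(\eta,0) = 2 \sin(2 \eta) + 3 \sin(5 \eta)$. Each mode $\sin(n\eta)$ decays as $e^{-2n^2\sigma}$ on $\mathbb{R}$, so $w(\eta,\sigma) = \sum c_n e^{-2n^2\sigma} \sin(n\eta)$ with $c_2=2, c_5=3$: $w(\eta,\sigma) = 2 e^{-8 \sigma} \sin(2 \eta) + 3 e^{-50 \sigma} \sin(5 \eta)$.
Substituting back: $u(s,t) = w(s - t, t)$.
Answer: $u(s, t) = 2 e^{-8 t} \sin(2 s - 2 t) + 3 e^{-50 t} \sin(5 s - 5 t)$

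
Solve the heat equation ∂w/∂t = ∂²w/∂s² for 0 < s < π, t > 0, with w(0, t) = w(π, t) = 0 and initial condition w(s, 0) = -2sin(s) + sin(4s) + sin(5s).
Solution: Separating variables: w = Σ c_n exp(-n²t) sin(ns). From w(s,0) = -2sin(s) + sin(4s) + sin(5s): c_1=-2, c_4=1, c_5=1.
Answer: w(s, t) = -2exp(-t)sin(s) + exp(-16t)sin(4s) + exp(-25t)sin(5s)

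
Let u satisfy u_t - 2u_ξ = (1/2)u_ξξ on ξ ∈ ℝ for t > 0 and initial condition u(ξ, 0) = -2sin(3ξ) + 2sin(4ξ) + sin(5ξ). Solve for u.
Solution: Moving frame: η = ξ + 2t, σ = t, u = w(η,σ), so u_t = w_σ + 2w_η and u_ξξ = w_ηη.
Hence u_t - 2u_ξ = w_σ and the PDE becomes the heat equation w_σ = (1/2)w_ηη on η ∈ ℝ.
Initial data: w(η,0) = u(η,0) = -2sin(3η) + 2sin(4η) + sin(5η). Each mode sin(nη) decays as exp(-n²σ/2) on ℝ, so w(η,σ) = Σ c_n exp(-n²σ/2) sin(nη) with c_3=-2, c_4=2, c_5=1: w(η,σ) = 2exp(-8σ)sin(4η) - 2exp(-9σ/2)sin(3η) + exp(-25σ/2)sin(5η).
Substituting back: u(ξ,t) = w(ξ + 2t, t).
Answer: u(ξ, t) = 2exp(-8t)sin(8t + 4ξ) - 2exp(-9t/2)sin(6t + 3ξ) + exp(-25t/2)sin(10t + 5ξ)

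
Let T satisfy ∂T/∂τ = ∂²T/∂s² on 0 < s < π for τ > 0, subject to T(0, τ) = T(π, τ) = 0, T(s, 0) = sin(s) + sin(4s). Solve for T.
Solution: Using separation of variables T = X(s)G(τ):
Eigenfunctions: sin(ns), n = 1, 2, 3, ...
General solution: T(s, τ) = Σ c_n sin(ns) exp(-n² τ)
Matching T(s,0) = sin(s) + sin(4s) term by term: c_1=1, c_4=1.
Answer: T(s, τ) = exp(-τ)sin(s) + exp(-16τ)sin(4s)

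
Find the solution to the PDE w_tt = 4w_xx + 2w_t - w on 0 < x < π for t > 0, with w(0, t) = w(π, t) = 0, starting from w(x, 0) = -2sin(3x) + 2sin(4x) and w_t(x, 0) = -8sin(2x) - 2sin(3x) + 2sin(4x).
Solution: Substitute w = exp(t)u, i.e. u = exp(-t)w.
By the product rule, w_t = exp(t)(u_t + u), w_tt = exp(t)(u_tt + 2u_t + u), w_xx = exp(t)u_xx.
Substituting into the PDE and dividing by exp(t): u_tt + 2u_t + u = 4u_xx + 2(u_t + u) - u.
The lower-order terms cancel, leaving the standard wave equation u_tt = 4u_xx.
Initial data for u: u(x,0) = w(x,0) = -2sin(3x) + 2sin(4x); u_t(x,0) = w_t(x,0) - w(x,0) = -8sin(2x). The boundary conditions carry over: u(0,t) = u(π,t) = 0.
Solve for u:
  Using separation of variables u = X(x)T(t):
  Eigenfunctions: sin(nx), n = 1, 2, 3, ...
  General solution: u(x, t) = Σ [A_n cos(2n t) + B_n sin(2n t)] sin(nx)
  From u(x,0) = -2sin(3x) + 2sin(4x): A_3=-2, A_4=2. From u_t(x,0) = -8sin(2x), using u_t(x,0) = Σ ω_n B_n sin(nx) with ω_n = 2n: B_2 = (-8)/4 = -2.
Hence u(x,t) = -2sin(4t)sin(2x) - 2sin(3x)cos(6t) + 2sin(4x)cos(8t).
Transform back: w(x,t) = exp(t)u(x,t).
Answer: w(x, t) = -2exp(t)sin(4t)sin(2x) - 2exp(t)sin(3x)cos(6t) + 2exp(t)sin(4x)cos(8t)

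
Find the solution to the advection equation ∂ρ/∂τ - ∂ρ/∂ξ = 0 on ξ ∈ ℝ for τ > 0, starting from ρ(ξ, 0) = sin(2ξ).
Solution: By characteristics (dξ/dτ = -1), ρ(ξ,τ) = f(ξ + τ) with f = ρ(·, 0).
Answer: ρ(ξ, τ) = sin(2ξ + 2τ)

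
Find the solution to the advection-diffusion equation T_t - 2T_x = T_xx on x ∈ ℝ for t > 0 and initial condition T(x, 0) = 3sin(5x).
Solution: Change to a moving frame: let η = x + 2t, σ = t and write T(x,t) = u(η,σ).
By the chain rule T_t = u_σ + 2u_η, T_x = u_η, T_xx = u_ηη.
Then T_t - 2T_x = u_σ: the advection term cancels and the PDE becomes the heat equation u_σ = u_ηη on η ∈ ℝ.
Initial data: u(η,0) = T(η,0) = 3sin(5η).
On η ∈ ℝ each mode satisfies (sin(nη))″ = -n² sin(nη), so exp(-n²σ) sin(nη) solves the heat equation; by superposition u(η,σ) = Σ c_n exp(-n²σ) sin(nη).
Reading off the coefficients: c_5=3, so u(η,σ) = 3exp(-25σ)sin(5η).
Substituting back η = x + 2t, σ = t: T(x,t) = u(x + 2t, t).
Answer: T(x, t) = 3exp(-25t)sin(10t + 5x)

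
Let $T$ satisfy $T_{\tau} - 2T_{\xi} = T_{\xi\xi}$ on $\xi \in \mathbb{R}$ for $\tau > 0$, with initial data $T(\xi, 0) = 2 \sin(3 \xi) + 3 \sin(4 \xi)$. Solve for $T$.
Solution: Moving frame: $\eta = \xi + 2\tau$, $\sigma = \tau$, $T = u(\eta,\sigma)$, so $T_{\tau} = u_{\sigma} + 2u_{\eta}$ and $T_{\xi\xi} = u_{\eta\eta}$.
Hence $T_{\tau} - 2T_{\xi} = u_{\sigma}$ and the PDE becomes the heat equation $u_{\sigma} = u_{\eta\eta}$ on $\eta \in \mathbb{R}$.
Initial data: $u(\eta,0) = T(\eta,0) = 2 \sin(3 \eta) + 3 \sin(4 \eta)$. Each mode $\sin(n\eta)$ decays as $e^{-n^2\sigma}$ on $\mathbb{R}$, so $u(\eta,\sigma) = \sum c_n e^{-n^2\sigma} \sin(n\eta)$ with $c_3=2, c_4=3$: $u(\eta,\sigma) = 2 e^{-9 \sigma} \sin(3 \eta) + 3 e^{-16 \sigma} \sin(4 \eta)$.
Substituting back: $T(\xi,\tau) = u(\xi + 2\tau, \tau)$.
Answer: $T(\xi, \tau) = 2 e^{-9 \tau} \sin(6 \tau + 3 \xi) + 3 e^{-16 \tau} \sin(8 \tau + 4 \xi)$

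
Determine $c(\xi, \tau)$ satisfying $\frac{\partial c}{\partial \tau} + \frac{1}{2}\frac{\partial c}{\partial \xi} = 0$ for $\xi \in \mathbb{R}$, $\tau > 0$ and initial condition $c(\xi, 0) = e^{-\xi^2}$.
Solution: By characteristics ($d\xi/d\tau = 1/2$), $c(\xi,\tau) = f(\xi - \frac{1}{2}\tau)$ with $f = c( \cdot , 0)$.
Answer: $c(\xi, \tau) = e^{-(-\tau/2 + \xi)^2}$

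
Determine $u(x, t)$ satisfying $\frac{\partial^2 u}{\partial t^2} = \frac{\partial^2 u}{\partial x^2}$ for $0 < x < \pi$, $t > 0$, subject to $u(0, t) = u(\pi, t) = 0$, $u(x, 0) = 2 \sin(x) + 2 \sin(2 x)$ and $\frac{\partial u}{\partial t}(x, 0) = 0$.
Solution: Using separation of variables $u = X(x)T(t)$:
Eigenfunctions: $\sin(nx)$, $n = 1, 2, 3, \ldots$
General solution: $u(x, t) = \sum [A_n \cos(n t) + B_n \sin(n t)] \sin(nx)$
From $u(x,0) = 2 \sin(x) + 2 \sin(2 x)$: $A_1=2, A_2=2$. From $u_t(x,0) = 0$: all $B_n = 0$.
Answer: $u(x, t) = 2 \sin(x) \cos(t) + 2 \sin(2 x) \cos(2 t)$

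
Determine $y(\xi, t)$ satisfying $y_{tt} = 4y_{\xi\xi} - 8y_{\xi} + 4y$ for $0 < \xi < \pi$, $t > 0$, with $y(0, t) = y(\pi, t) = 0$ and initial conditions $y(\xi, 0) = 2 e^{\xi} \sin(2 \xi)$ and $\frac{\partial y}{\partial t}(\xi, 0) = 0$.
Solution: Substitute $y = e^{\xi}u$, i.e. $u = e^{-\xi}y$.
By the product rule, $y_{\xi} = e^{\xi}(u_{\xi} + u)$, $y_{\xi\xi} = e^{\xi}(u_{\xi\xi} + 2u_{\xi} + u)$, $y_{tt} = e^{\xi}u_{tt}$.
Substituting into the PDE and dividing by $e^{\xi}$: $u_{tt} = 4(u_{\xi\xi} + 2u_{\xi} + u) - 8(u_{\xi} + u) + 4u$.
The lower-order terms cancel, leaving the standard wave equation $u_{tt} = 4u_{\xi\xi}$.
Initial data for $u$: $u(\xi,0) = e^{-\xi}y(\xi,0) = 2 \sin(2 \xi)$; $u_t(\xi,0) = e^{-\xi}y_t(\xi,0) = 0$. The boundary conditions carry over: $u(0,t) = u(\pi,t) = 0$.
Solve for $u$:
  Using separation of variables $u = X(\xi)T(t)$:
  Eigenfunctions: $\sin(n\xi)$, $n = 1, 2, 3, \ldots$
  General solution: $u(\xi, t) = \sum [A_n \cos(2n t) + B_n \sin(2n t)] \sin(n\xi)$
  From $u(\xi,0) = 2 \sin(2 \xi)$: $A_2=2$. From $u_t(\xi,0) = 0$: all $B_n = 0$.
Hence $u(\xi,t) = 2 \sin(2 \xi) \cos(4 t)$.
Transform back: $y(\xi,t) = e^{\xi}u(\xi,t)$.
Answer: $y(\xi, t) = 2 e^{\xi} \sin(2 \xi) \cos(4 t)$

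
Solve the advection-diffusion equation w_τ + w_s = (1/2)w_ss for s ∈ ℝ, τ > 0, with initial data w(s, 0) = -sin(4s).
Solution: Change to a moving frame: let η = s - τ, σ = τ and write w(s,τ) = u(η,σ).
By the chain rule w_τ = u_σ - u_η, w_s = u_η, w_ss = u_ηη.
Then w_τ + w_s = u_σ: the advection term cancels and the PDE becomes the heat equation u_σ = (1/2)u_ηη on η ∈ ℝ.
Initial data: u(η,0) = w(η,0) = -sin(4η).
On η ∈ ℝ each mode satisfies (sin(nη))″ = -n² sin(nη), so exp(-n²σ/2) sin(nη) solves the heat equation; by superposition u(η,σ) = Σ c_n exp(-n²σ/2) sin(nη).
Reading off the coefficients: c_4=-1, so u(η,σ) = -exp(-8σ)sin(4η).
Substituting back η = s - τ, σ = τ: w(s,τ) = u(s - τ, τ).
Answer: w(s, τ) = -exp(-8τ)sin(4s - 4τ)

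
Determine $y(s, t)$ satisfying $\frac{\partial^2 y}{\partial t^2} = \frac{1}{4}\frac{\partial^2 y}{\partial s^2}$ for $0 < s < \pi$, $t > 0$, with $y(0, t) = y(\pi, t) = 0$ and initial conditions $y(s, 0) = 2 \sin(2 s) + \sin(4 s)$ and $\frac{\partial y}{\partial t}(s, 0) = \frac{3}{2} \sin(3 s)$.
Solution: Using separation of variables $y = X(s)T(t)$:
Eigenfunctions: $\sin(ns)$, $n = 1, 2, 3, \ldots$
General solution: $y(s, t) = \sum [A_n \cos(n t/2) + B_n \sin(n t/2)] \sin(ns)$
From $y(s,0) = 2 \sin(2 s) + \sin(4 s)$: $A_2=2, A_4=1$. From $y_t(s,0) = \frac{3}{2} \sin(3 s)$, using $y_t(s,0) = \sum \omega_n B_n \sin(ns)$ with $\omega_n = n/2$: $B_3 = (3/2)/(3/2) = 1$.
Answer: $y(s, t) = 2 \sin(2 s) \cos(t) + \sin(3 s) \sin(3 t/2) + \sin(4 s) \cos(2 t)$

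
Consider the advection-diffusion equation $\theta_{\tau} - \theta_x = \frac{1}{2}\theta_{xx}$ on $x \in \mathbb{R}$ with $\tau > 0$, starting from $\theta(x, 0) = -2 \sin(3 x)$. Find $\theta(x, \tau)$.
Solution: Moving frame: $\eta = x + \tau$, $\sigma = \tau$, $\theta = u(\eta,\sigma)$, so $\theta_{\tau} = u_{\sigma} + u_{\eta}$ and $\theta_{xx} = u_{\eta\eta}$.
Hence $\theta_{\tau} - \theta_x = u_{\sigma}$ and the PDE becomes the heat equation $u_{\sigma} = \frac{1}{2}u_{\eta\eta}$ on $\eta \in \mathbb{R}$.
Initial data: $u(\eta,0) = \theta(\eta,0) = -2 \sin(3 \eta)$. Each mode $\sin(n\eta)$ decays as $e^{-n^2\sigma/2}$ on $\mathbb{R}$, so $u(\eta,\sigma) = \sum c_n e^{-n^2\sigma/2} \sin(n\eta)$ with $c_3=-2$: $u(\eta,\sigma) = -2 e^{-9 \sigma/2} \sin(3 \eta)$.
Substituting back: $\theta(x,\tau) = u(x + \tau, \tau)$.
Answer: $\theta(x, \tau) = -2 e^{-9 \tau/2} \sin(3 \tau + 3 x)$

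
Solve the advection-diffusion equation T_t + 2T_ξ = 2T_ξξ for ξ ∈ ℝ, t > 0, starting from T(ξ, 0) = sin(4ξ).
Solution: Change to a moving frame: let η = ξ - 2t, σ = t and write T(ξ,t) = u(η,σ).
By the chain rule T_t = u_σ - 2u_η, T_ξ = u_η, T_ξξ = u_ηη.
Then T_t + 2T_ξ = u_σ: the advection term cancels and the PDE becomes the heat equation u_σ = 2u_ηη on η ∈ ℝ.
Initial data: u(η,0) = T(η,0) = sin(4η).
On η ∈ ℝ each mode satisfies (sin(nη))″ = -n² sin(nη), so exp(-2n²σ) sin(nη) solves the heat equation; by superposition u(η,σ) = Σ c_n exp(-2n²σ) sin(nη).
Reading off the coefficients: c_4=1, so u(η,σ) = exp(-32σ)sin(4η).
Substituting back η = ξ - 2t, σ = t: T(ξ,t) = u(ξ - 2t, t).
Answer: T(ξ, t) = -exp(-32t)sin(8t - 4ξ)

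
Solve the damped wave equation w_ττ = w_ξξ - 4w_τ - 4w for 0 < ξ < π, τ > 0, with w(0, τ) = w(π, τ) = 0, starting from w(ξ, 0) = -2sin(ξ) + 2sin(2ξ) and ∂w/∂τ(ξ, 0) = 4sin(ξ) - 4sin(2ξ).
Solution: Substitute w = exp(-2τ)u, i.e. u = exp(2τ)w.
By the product rule, w_τ = exp(-2τ)(u_τ - 2u), w_ττ = exp(-2τ)(u_ττ - 4u_τ + 4u), w_ξξ = exp(-2τ)u_ξξ.
Substituting into the PDE and dividing by exp(-2τ): u_ττ - 4u_τ + 4u = u_ξξ - 4(u_τ - 2u) - 4u.
The lower-order terms cancel, leaving the standard wave equation u_ττ = u_ξξ.
Initial data for u: u(ξ,0) = w(ξ,0) = -2sin(ξ) + 2sin(2ξ); u_τ(ξ,0) = w_τ(ξ,0) + 2w(ξ,0) = 0. The boundary conditions carry over: u(0,τ) = u(π,τ) = 0.
Solve for u:
  Using separation of variables u = X(ξ)T(τ):
  Eigenfunctions: sin(nξ), n = 1, 2, 3, ...
  General solution: u(ξ, τ) = Σ [A_n cos(n τ) + B_n sin(n τ)] sin(nξ)
  From u(ξ,0) = -2sin(ξ) + 2sin(2ξ): A_1=-2, A_2=2. From u_τ(ξ,0) = 0: all B_n = 0.
Hence u(ξ,τ) = -2sin(ξ)cos(τ) + 2sin(2ξ)cos(2τ).
Transform back: w(ξ,τ) = exp(-2τ)u(ξ,τ).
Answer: w(ξ, τ) = -2exp(-2τ)sin(ξ)cos(τ) + 2exp(-2τ)sin(2ξ)cos(2τ)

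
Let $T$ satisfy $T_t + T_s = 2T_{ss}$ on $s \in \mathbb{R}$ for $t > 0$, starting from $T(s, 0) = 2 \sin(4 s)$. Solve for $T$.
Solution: Change to a moving frame: let $\eta = s - t$, $\sigma = t$ and write $T(s,t) = u(\eta,\sigma)$.
By the chain rule $T_t = u_{\sigma} - u_{\eta}$, $T_s = u_{\eta}$, $T_{ss} = u_{\eta\eta}$.
Then $T_t + T_s = u_{\sigma}$: the advection term cancels and the PDE becomes the heat equation $u_{\sigma} = 2u_{\eta\eta}$ on $\eta \in \mathbb{R}$.
Initial data: $u(\eta,0) = T(\eta,0) = 2 \sin(4 \eta)$.
On $\eta \in \mathbb{R}$ each mode satisfies $(\sin(n\eta))'' = -n^2 \sin(n\eta)$, so $e^{-2n^2\sigma} \sin(n\eta)$ solves the heat equation; by superposition $u(\eta,\sigma) = \sum c_n e^{-2n^2\sigma} \sin(n\eta)$.
Reading off the coefficients: $c_4=2$, so $u(\eta,\sigma) = 2 e^{-32 \sigma} \sin(4 \eta)$.
Substituting back $\eta = s - t$, $\sigma = t$: $T(s,t) = u(s - t, t)$.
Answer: $T(s, t) = 2 e^{-32 t} \sin(4 s - 4 t)$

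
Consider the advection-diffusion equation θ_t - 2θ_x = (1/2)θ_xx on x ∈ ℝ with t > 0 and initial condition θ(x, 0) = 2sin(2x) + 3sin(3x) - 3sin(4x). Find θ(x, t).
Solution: Moving frame: η = x + 2t, σ = t, θ = u(η,σ), so θ_t = u_σ + 2u_η and θ_xx = u_ηη.
Hence θ_t - 2θ_x = u_σ and the PDE becomes the heat equation u_σ = (1/2)u_ηη on η ∈ ℝ.
Initial data: u(η,0) = θ(η,0) = 2sin(2η) + 3sin(3η) - 3sin(4η). Each mode sin(nη) decays as exp(-n²σ/2) on ℝ, so u(η,σ) = Σ c_n exp(-n²σ/2) sin(nη) with c_2=2, c_3=3, c_4=-3: u(η,σ) = 2exp(-2σ)sin(2η) - 3exp(-8σ)sin(4η) + 3exp(-9σ/2)sin(3η).
Substituting back: θ(x,t) = u(x + 2t, t).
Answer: θ(x, t) = 2exp(-2t)sin(4t + 2x) - 3exp(-8t)sin(8t + 4x) + 3exp(-9t/2)sin(6t + 3x)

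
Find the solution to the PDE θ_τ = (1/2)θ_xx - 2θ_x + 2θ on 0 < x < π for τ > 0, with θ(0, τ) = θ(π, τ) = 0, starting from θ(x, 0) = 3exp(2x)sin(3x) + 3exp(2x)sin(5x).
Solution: Substitute θ = exp(2x)u.
Then θ_x = exp(2x)(u_x + 2u), θ_xx = exp(2x)(u_xx + 4u_x + 4u), θ_τ = exp(2x)u_τ; substituting and dividing by exp(2x), the lower-order terms cancel: u_τ = (1/2)u_xx (standard heat equation).
Data for u: u(x,0) = exp(-2x)θ(x,0) = 3sin(3x) + 3sin(5x). The boundary conditions carry over: u(0,τ) = u(π,τ) = 0.
Separating variables: u = Σ c_n exp(-n²τ/2) sin(nx). From u(x,0) = 3sin(3x) + 3sin(5x): c_3=3, c_5=3.
So u(x,τ) = 3exp(-9τ/2)sin(3x) + 3exp(-25τ/2)sin(5x), and θ(x,τ) = exp(2x)u(x,τ).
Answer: θ(x, τ) = 3exp(2x)exp(-9τ/2)sin(3x) + 3exp(2x)exp(-25τ/2)sin(5x)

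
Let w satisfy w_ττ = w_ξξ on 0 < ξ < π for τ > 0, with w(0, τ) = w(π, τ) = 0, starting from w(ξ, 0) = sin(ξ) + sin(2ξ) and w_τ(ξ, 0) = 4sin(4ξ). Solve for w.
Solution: Separating variables: w = Σ [A_n cos(ω_n τ) + B_n sin(ω_n τ)] sin(nξ), ω_n = n. From ICs (B_n = velocity coefficient / ω_n): A_1=1, A_2=1, B_4=1.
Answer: w(ξ, τ) = sin(ξ)cos(τ) + sin(2ξ)cos(2τ) + sin(4ξ)sin(4τ)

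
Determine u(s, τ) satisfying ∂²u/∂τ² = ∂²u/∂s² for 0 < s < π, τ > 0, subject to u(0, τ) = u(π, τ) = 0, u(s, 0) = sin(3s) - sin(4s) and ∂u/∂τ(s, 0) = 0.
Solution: Separating variables: u = Σ [A_n cos(ω_n τ) + B_n sin(ω_n τ)] sin(ns), ω_n = n. From ICs: A_3=1, A_4=-1.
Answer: u(s, τ) = sin(3s)cos(3τ) - sin(4s)cos(4τ)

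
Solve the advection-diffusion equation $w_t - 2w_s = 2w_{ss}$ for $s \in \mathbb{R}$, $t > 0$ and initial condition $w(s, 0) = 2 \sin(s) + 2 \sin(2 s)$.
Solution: Moving frame: $\eta = s + 2t$, $\sigma = t$, $w = u(\eta,\sigma)$, so $w_t = u_{\sigma} + 2u_{\eta}$ and $w_{ss} = u_{\eta\eta}$.
Hence $w_t - 2w_s = u_{\sigma}$ and the PDE becomes the heat equation $u_{\sigma} = 2u_{\eta\eta}$ on $\eta \in \mathbb{R}$.
Initial data: $u(\eta,0) = w(\eta,0) = 2 \sin(\eta) + 2 \sin(2 \eta)$. Each mode $\sin(n\eta)$ decays as $e^{-2n^2\sigma}$ on $\mathbb{R}$, so $u(\eta,\sigma) = \sum c_n e^{-2n^2\sigma} \sin(n\eta)$ with $c_1=2, c_2=2$: $u(\eta,\sigma) = 2 e^{-2 \sigma} \sin(\eta) + 2 e^{-8 \sigma} \sin(2 \eta)$.
Substituting back: $w(s,t) = u(s + 2t, t)$.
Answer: $w(s, t) = 2 e^{-2 t} \sin(s + 2 t) + 2 e^{-8 t} \sin(2 s + 4 t)$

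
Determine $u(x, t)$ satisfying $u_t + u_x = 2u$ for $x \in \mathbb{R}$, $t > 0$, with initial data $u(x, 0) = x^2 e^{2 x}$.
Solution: Substitute $u = e^{2x}w$.
Then $u_x = e^{2x}(w_x + 2w)$, $u_t = e^{2x}w_t$; substituting and dividing by $e^{2x}$, the lower-order terms cancel: $w_t + w_x = 0$ (standard advection equation).
Data for $w$: $w(x,0) = e^{-2x}u(x,0) = x^2$.
By characteristics ($dx/dt = 1$), $w(x,t) = f(x - t)$ with $f = w( \cdot , 0)$.
So $w(x,t) = t^2 - 2 t x + x^2$, and $u(x,t) = e^{2x}w(x,t)$.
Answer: $u(x, t) = t^2 e^{2 x} - 2 t x e^{2 x} + x^2 e^{2 x}$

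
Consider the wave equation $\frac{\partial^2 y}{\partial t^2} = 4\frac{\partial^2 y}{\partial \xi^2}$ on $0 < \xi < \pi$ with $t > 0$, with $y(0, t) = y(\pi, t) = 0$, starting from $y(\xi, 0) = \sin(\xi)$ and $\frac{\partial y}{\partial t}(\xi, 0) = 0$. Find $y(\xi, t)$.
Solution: Separating variables: $y = \sum [A_n \cos(\omega_n t) + B_n \sin(\omega_n t)] \sin(n\xi)$, $\omega_n = 2n$. From ICs: $A_1=1$.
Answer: $y(\xi, t) = \sin(\xi) \cos(2 t)$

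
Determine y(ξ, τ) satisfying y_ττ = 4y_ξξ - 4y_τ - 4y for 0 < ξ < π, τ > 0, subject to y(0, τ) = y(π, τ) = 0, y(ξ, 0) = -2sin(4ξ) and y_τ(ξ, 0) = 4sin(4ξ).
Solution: Substitute y = exp(-2τ)u.
Then y_τ = exp(-2τ)(u_τ - 2u), y_ττ = exp(-2τ)(u_ττ - 4u_τ + 4u), y_ξξ = exp(-2τ)u_ξξ; substituting and dividing by exp(-2τ), the lower-order terms cancel: u_ττ = 4u_ξξ (standard wave equation).
Data for u: u(ξ,0) = y(ξ,0) = -2sin(4ξ); u_τ(ξ,0) = y_τ(ξ,0) + 2y(ξ,0) = 0. The boundary conditions carry over: u(0,τ) = u(π,τ) = 0.
Separating variables: u = Σ [A_n cos(ω_n τ) + B_n sin(ω_n τ)] sin(nξ), ω_n = 2n. From ICs: A_4=-2.
So u(ξ,τ) = -2sin(4ξ)cos(8τ), and y(ξ,τ) = exp(-2τ)u(ξ,τ).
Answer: y(ξ, τ) = -2exp(-2τ)sin(4ξ)cos(8τ)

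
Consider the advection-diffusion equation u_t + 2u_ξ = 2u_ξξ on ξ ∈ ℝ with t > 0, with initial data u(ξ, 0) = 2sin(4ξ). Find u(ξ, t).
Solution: Moving frame: η = ξ - 2t, σ = t, u = w(η,σ), so u_t = w_σ - 2w_η and u_ξξ = w_ηη.
Hence u_t + 2u_ξ = w_σ and the PDE becomes the heat equation w_σ = 2w_ηη on η ∈ ℝ.
Initial data: w(η,0) = u(η,0) = 2sin(4η). Each mode sin(nη) decays as exp(-2n²σ) on ℝ, so w(η,σ) = Σ c_n exp(-2n²σ) sin(nη) with c_4=2: w(η,σ) = 2exp(-32σ)sin(4η).
Substituting back: u(ξ,t) = w(ξ - 2t, t).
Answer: u(ξ, t) = -2exp(-32t)sin(8t - 4ξ)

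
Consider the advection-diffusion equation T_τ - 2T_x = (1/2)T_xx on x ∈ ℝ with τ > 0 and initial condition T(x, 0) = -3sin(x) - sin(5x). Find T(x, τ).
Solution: Moving frame: η = x + 2τ, σ = τ, T = u(η,σ), so T_τ = u_σ + 2u_η and T_xx = u_ηη.
Hence T_τ - 2T_x = u_σ and the PDE becomes the heat equation u_σ = (1/2)u_ηη on η ∈ ℝ.
Initial data: u(η,0) = T(η,0) = -3sin(η) - sin(5η). Each mode sin(nη) decays as exp(-n²σ/2) on ℝ, so u(η,σ) = Σ c_n exp(-n²σ/2) sin(nη) with c_1=-3, c_5=-1: u(η,σ) = -3exp(-σ/2)sin(η) - exp(-25σ/2)sin(5η).
Substituting back: T(x,τ) = u(x + 2τ, τ).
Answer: T(x, τ) = -3exp(-τ/2)sin(x + 2τ) - exp(-25τ/2)sin(5x + 10τ)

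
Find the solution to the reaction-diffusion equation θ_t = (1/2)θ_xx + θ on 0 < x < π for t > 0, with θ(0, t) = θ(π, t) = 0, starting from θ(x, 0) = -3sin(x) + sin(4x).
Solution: Substitute θ = exp(t)u, i.e. u = exp(-t)θ.
By the product rule, θ_t = exp(t)(u_t + u), θ_xx = exp(t)u_xx.
Substituting into the PDE and dividing by exp(t): u_t + u = (1/2)u_xx + u.
The lower-order terms cancel, leaving the standard heat equation u_t = (1/2)u_xx.
Initial data for u: u(x,0) = θ(x,0) = -3sin(x) + sin(4x). The boundary conditions carry over: u(0,t) = u(π,t) = 0.
Solve for u:
  Using separation of variables u = X(x)G(t):
  Eigenfunctions: sin(nx), n = 1, 2, 3, ...
  General solution: u(x, t) = Σ c_n sin(nx) exp(-n² t/2)
  Matching u(x,0) = -3sin(x) + sin(4x) term by term: c_1=-3, c_4=1.
Hence u(x,t) = exp(-8t)sin(4x) - 3exp(-t/2)sin(x).
Transform back: θ(x,t) = exp(t)u(x,t).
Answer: θ(x, t) = -3exp(t/2)sin(x) + exp(-7t)sin(4x)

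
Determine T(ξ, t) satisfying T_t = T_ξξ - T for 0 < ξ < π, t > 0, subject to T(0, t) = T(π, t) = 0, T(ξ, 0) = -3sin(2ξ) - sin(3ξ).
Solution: Substitute T = exp(-t)u, i.e. u = exp(t)T.
By the product rule, T_t = exp(-t)(u_t - u), T_ξξ = exp(-t)u_ξξ.
Substituting into the PDE and dividing by exp(-t): u_t - u = u_ξξ - u.
The lower-order terms cancel, leaving the standard heat equation u_t = u_ξξ.
Initial data for u: u(ξ,0) = T(ξ,0) = -3sin(2ξ) - sin(3ξ). The boundary conditions carry over: u(0,t) = u(π,t) = 0.
Solve for u:
  Using separation of variables u = X(ξ)G(t):
  Eigenfunctions: sin(nξ), n = 1, 2, 3, ...
  General solution: u(ξ, t) = Σ c_n sin(nξ) exp(-n² t)
  Matching u(ξ,0) = -3sin(2ξ) - sin(3ξ) term by term: c_2=-3, c_3=-1.
Hence u(ξ,t) = -3exp(-4t)sin(2ξ) - exp(-9t)sin(3ξ).
Transform back: T(ξ,t) = exp(-t)u(ξ,t).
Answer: T(ξ, t) = -3exp(-5t)sin(2ξ) - exp(-10t)sin(3ξ)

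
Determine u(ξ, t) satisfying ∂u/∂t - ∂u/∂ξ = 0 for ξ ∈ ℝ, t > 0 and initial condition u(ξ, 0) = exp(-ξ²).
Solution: By characteristics (dξ/dt = -1), u(ξ,t) = f(ξ + t) with f = u(·, 0).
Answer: u(ξ, t) = exp(-(t + ξ)²)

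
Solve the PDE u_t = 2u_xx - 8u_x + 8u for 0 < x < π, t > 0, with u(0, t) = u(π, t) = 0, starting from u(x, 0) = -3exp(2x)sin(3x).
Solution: Substitute u = exp(2x)w.
Then u_x = exp(2x)(w_x + 2w), u_xx = exp(2x)(w_xx + 4w_x + 4w), u_t = exp(2x)w_t; substituting and dividing by exp(2x), the lower-order terms cancel: w_t = 2w_xx (standard heat equation).
Data for w: w(x,0) = exp(-2x)u(x,0) = -3sin(3x). The boundary conditions carry over: w(0,t) = w(π,t) = 0.
Separating variables: w = Σ c_n exp(-2n²t) sin(nx). From w(x,0) = -3sin(3x): c_3=-3.
So w(x,t) = -3exp(-18t)sin(3x), and u(x,t) = exp(2x)w(x,t).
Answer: u(x, t) = -3exp(-18t)exp(2x)sin(3x)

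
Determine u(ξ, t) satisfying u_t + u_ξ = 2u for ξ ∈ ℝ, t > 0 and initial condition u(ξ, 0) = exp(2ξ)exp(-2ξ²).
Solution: Substitute u = exp(2ξ)w.
Then u_ξ = exp(2ξ)(w_ξ + 2w), u_t = exp(2ξ)w_t; substituting and dividing by exp(2ξ), the lower-order terms cancel: w_t + w_ξ = 0 (standard advection equation).
Data for w: w(ξ,0) = exp(-2ξ)u(ξ,0) = exp(-2ξ²).
By characteristics (dξ/dt = 1), w(ξ,t) = f(ξ - t) with f = w(·, 0).
So w(ξ,t) = exp(-2(-t + ξ)²), and u(ξ,t) = exp(2ξ)w(ξ,t).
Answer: u(ξ, t) = exp(2ξ)exp(-2(-t + ξ)²)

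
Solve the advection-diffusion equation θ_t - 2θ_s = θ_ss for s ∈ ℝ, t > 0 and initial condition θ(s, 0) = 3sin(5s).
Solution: Moving frame: η = s + 2t, σ = t, θ = u(η,σ), so θ_t = u_σ + 2u_η and θ_ss = u_ηη.
Hence θ_t - 2θ_s = u_σ and the PDE becomes the heat equation u_σ = u_ηη on η ∈ ℝ.
Initial data: u(η,0) = θ(η,0) = 3sin(5η). Each mode sin(nη) decays as exp(-n²σ) on ℝ, so u(η,σ) = Σ c_n exp(-n²σ) sin(nη) with c_5=3: u(η,σ) = 3exp(-25σ)sin(5η).
Substituting back: θ(s,t) = u(s + 2t, t).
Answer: θ(s, t) = 3exp(-25t)sin(5s + 10t)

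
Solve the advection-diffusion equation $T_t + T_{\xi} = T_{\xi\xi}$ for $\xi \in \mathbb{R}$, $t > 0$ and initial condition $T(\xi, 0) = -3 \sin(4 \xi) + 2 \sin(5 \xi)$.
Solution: Moving frame: $\eta = \xi - t$, $\sigma = t$, $T = u(\eta,\sigma)$, so $T_t = u_{\sigma} - u_{\eta}$ and $T_{\xi\xi} = u_{\eta\eta}$.
Hence $T_t + T_{\xi} = u_{\sigma}$ and the PDE becomes the heat equation $u_{\sigma} = u_{\eta\eta}$ on $\eta \in \mathbb{R}$.
Initial data: $u(\eta,0) = T(\eta,0) = -3 \sin(4 \eta) + 2 \sin(5 \eta)$. Each mode $\sin(n\eta)$ decays as $e^{-n^2\sigma}$ on $\mathbb{R}$, so $u(\eta,\sigma) = \sum c_n e^{-n^2\sigma} \sin(n\eta)$ with $c_4=-3, c_5=2$: $u(\eta,\sigma) = -3 e^{-16 \sigma} \sin(4 \eta) + 2 e^{-25 \sigma} \sin(5 \eta)$.
Substituting back: $T(\xi,t) = u(\xi - t, t)$.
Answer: $T(\xi, t) = -3 e^{-16 t} \sin(4 \xi - 4 t) + 2 e^{-25 t} \sin(5 \xi - 5 t)$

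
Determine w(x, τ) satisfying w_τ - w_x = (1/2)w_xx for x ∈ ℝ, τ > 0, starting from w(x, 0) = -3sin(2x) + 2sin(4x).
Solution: Moving frame: η = x + τ, σ = τ, w = u(η,σ), so w_τ = u_σ + u_η and w_xx = u_ηη.
Hence w_τ - w_x = u_σ and the PDE becomes the heat equation u_σ = (1/2)u_ηη on η ∈ ℝ.
Initial data: u(η,0) = w(η,0) = -3sin(2η) + 2sin(4η). Each mode sin(nη) decays as exp(-n²σ/2) on ℝ, so u(η,σ) = Σ c_n exp(-n²σ/2) sin(nη) with c_2=-3, c_4=2: u(η,σ) = -3exp(-2σ)sin(2η) + 2exp(-8σ)sin(4η).
Substituting back: w(x,τ) = u(x + τ, τ).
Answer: w(x, τ) = -3exp(-2τ)sin(2x + 2τ) + 2exp(-8τ)sin(4x + 4τ)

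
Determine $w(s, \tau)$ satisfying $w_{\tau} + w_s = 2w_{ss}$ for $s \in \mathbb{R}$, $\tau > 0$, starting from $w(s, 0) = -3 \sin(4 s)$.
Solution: Change to a moving frame: let $\eta = s - \tau$, $\sigma = \tau$ and write $w(s,\tau) = u(\eta,\sigma)$.
By the chain rule $w_{\tau} = u_{\sigma} - u_{\eta}$, $w_s = u_{\eta}$, $w_{ss} = u_{\eta\eta}$.
Then $w_{\tau} + w_s = u_{\sigma}$: the advection term cancels and the PDE becomes the heat equation $u_{\sigma} = 2u_{\eta\eta}$ on $\eta \in \mathbb{R}$.
Initial data: $u(\eta,0) = w(\eta,0) = -3 \sin(4 \eta)$.
On $\eta \in \mathbb{R}$ each mode satisfies $(\sin(n\eta))'' = -n^2 \sin(n\eta)$, so $e^{-2n^2\sigma} \sin(n\eta)$ solves the heat equation; by superposition $u(\eta,\sigma) = \sum c_n e^{-2n^2\sigma} \sin(n\eta)$.
Reading off the coefficients: $c_4=-3$, so $u(\eta,\sigma) = -3 e^{-32 \sigma} \sin(4 \eta)$.
Substituting back $\eta = s - \tau$, $\sigma = \tau$: $w(s,\tau) = u(s - \tau, \tau)$.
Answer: $w(s, \tau) = 3 e^{-32 \tau} \sin(4 \tau - 4 s)$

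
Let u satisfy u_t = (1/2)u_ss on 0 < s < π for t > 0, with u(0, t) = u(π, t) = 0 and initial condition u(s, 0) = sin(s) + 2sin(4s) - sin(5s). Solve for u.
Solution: Separating variables: u = Σ c_n exp(-n²t/2) sin(ns). From u(s,0) = sin(s) + 2sin(4s) - sin(5s): c_1=1, c_4=2, c_5=-1.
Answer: u(s, t) = 2exp(-8t)sin(4s) + exp(-t/2)sin(s) - exp(-25t/2)sin(5s)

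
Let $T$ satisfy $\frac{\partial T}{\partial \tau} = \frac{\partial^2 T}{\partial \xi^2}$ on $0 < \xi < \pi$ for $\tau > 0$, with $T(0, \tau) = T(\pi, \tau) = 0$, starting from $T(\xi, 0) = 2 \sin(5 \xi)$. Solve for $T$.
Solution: Separating variables: $T = \sum c_n e^{-n^2\tau} \sin(n\xi)$. From $T(\xi,0) = 2 \sin(5 \xi)$: $c_5=2$.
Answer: $T(\xi, \tau) = 2 e^{-25 \tau} \sin(5 \xi)$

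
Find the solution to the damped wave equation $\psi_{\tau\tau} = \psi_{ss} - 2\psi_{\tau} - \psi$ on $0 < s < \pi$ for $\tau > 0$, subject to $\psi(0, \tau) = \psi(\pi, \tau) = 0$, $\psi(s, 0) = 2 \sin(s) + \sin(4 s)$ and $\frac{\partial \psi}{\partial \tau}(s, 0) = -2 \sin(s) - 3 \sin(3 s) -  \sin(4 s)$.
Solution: Substitute $\psi = e^{-\tau}u$.
Then $\psi_{\tau} = e^{-\tau}(u_{\tau} - u)$, $\psi_{\tau\tau} = e^{-\tau}(u_{\tau\tau} - 2u_{\tau} + u)$, $\psi_{ss} = e^{-\tau}u_{ss}$; substituting and dividing by $e^{-\tau}$, the lower-order terms cancel: $u_{\tau\tau} = u_{ss}$ (standard wave equation).
Data for $u$: $u(s,0) = \psi(s,0) = 2 \sin(s) + \sin(4 s)$; $u_{\tau}(s,0) = \psi_{\tau}(s,0) + \psi(s,0) = -3 \sin(3 s)$. The boundary conditions carry over: $u(0,\tau) = u(\pi,\tau) = 0$.
Separating variables: $u = \sum [A_n \cos(\omega_n \tau) + B_n \sin(\omega_n \tau)] \sin(ns)$, $\omega_n = n$. From ICs ($B_n$ = velocity coefficient / $\omega_n$): $A_1=2, A_4=1, B_3=-1$.
So $u(s,\tau) = 2 \sin(s) \cos(\tau) - \sin(3 s) \sin(3 \tau) + \sin(4 s) \cos(4 \tau)$, and $\psi(s,\tau) = e^{-\tau}u(s,\tau)$.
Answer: $\psi(s, \tau) = - e^{-\tau} \sin(3 \tau) \sin(3 s) + 2 e^{-\tau} \sin(s) \cos(\tau) + e^{-\tau} \sin(4 s) \cos(4 \tau)$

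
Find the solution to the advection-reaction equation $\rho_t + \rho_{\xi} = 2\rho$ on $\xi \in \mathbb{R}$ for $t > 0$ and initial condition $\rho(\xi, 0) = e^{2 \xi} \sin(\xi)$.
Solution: Substitute $\rho = e^{2\xi}u$.
Then $\rho_{\xi} = e^{2\xi}(u_{\xi} + 2u)$, $\rho_t = e^{2\xi}u_t$; substituting and dividing by $e^{2\xi}$, the lower-order terms cancel: $u_t + u_{\xi} = 0$ (standard advection equation).
Data for $u$: $u(\xi,0) = e^{-2\xi}\rho(\xi,0) = \sin(\xi)$.
By characteristics ($d\xi/dt = 1$), $u(\xi,t) = f(\xi - t)$ with $f = u( \cdot , 0)$.
So $u(\xi,t) = - \sin(t - \xi)$, and $\rho(\xi,t) = e^{2\xi}u(\xi,t)$.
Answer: $\rho(\xi, t) = e^{2 \xi} \sin(\xi - t)$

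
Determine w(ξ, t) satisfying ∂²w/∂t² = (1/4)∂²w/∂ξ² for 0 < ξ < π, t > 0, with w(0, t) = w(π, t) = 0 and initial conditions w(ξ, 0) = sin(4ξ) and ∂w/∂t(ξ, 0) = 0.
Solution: Using separation of variables w = X(ξ)T(t):
Eigenfunctions: sin(nξ), n = 1, 2, 3, ...
General solution: w(ξ, t) = Σ [A_n cos(n t/2) + B_n sin(n t/2)] sin(nξ)
From w(ξ,0) = sin(4ξ): A_4=1. From w_t(ξ,0) = 0: all B_n = 0.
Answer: w(ξ, t) = sin(4ξ)cos(2t)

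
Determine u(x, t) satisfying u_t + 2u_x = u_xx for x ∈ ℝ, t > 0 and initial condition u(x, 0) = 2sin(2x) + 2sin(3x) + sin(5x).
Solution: Change to a moving frame: let η = x - 2t, σ = t and write u(x,t) = w(η,σ).
By the chain rule u_t = w_σ - 2w_η, u_x = w_η, u_xx = w_ηη.
Then u_t + 2u_x = w_σ: the advection term cancels and the PDE becomes the heat equation w_σ = w_ηη on η ∈ ℝ.
Initial data: w(η,0) = u(η,0) = 2sin(2η) + 2sin(3η) + sin(5η).
On η ∈ ℝ each mode satisfies (sin(nη))″ = -n² sin(nη), so exp(-n²σ) sin(nη) solves the heat equation; by superposition w(η,σ) = Σ c_n exp(-n²σ) sin(nη).
Reading off the coefficients: c_2=2, c_3=2, c_5=1, so w(η,σ) = 2exp(-4σ)sin(2η) + 2exp(-9σ)sin(3η) + exp(-25σ)sin(5η).
Substituting back η = x - 2t, σ = t: u(x,t) = w(x - 2t, t).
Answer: u(x, t) = -2exp(-4t)sin(4t - 2x) - 2exp(-9t)sin(6t - 3x) - exp(-25t)sin(10t - 5x)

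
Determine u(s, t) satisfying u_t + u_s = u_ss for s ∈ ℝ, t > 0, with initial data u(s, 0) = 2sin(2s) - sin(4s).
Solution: Change to a moving frame: let η = s - t, σ = t and write u(s,t) = w(η,σ).
By the chain rule u_t = w_σ - w_η, u_s = w_η, u_ss = w_ηη.
Then u_t + u_s = w_σ: the advection term cancels and the PDE becomes the heat equation w_σ = w_ηη on η ∈ ℝ.
Initial data: w(η,0) = u(η,0) = 2sin(2η) - sin(4η).
On η ∈ ℝ each mode satisfies (sin(nη))″ = -n² sin(nη), so exp(-n²σ) sin(nη) solves the heat equation; by superposition w(η,σ) = Σ c_n exp(-n²σ) sin(nη).
Reading off the coefficients: c_2=2, c_4=-1, so w(η,σ) = 2exp(-4σ)sin(2η) - exp(-16σ)sin(4η).
Substituting back η = s - t, σ = t: u(s,t) = w(s - t, t).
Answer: u(s, t) = 2exp(-4t)sin(2s - 2t) - exp(-16t)sin(4s - 4t)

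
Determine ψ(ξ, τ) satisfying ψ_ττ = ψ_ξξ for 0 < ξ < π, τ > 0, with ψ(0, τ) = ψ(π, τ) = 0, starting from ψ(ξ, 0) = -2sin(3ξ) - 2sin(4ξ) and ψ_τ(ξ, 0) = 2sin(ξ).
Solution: Separating variables: ψ = Σ [A_n cos(ω_n τ) + B_n sin(ω_n τ)] sin(nξ), ω_n = n. From ICs (B_n = velocity coefficient / ω_n): A_3=-2, A_4=-2, B_1=2.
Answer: ψ(ξ, τ) = 2sin(ξ)sin(τ) - 2sin(3ξ)cos(3τ) - 2sin(4ξ)cos(4τ)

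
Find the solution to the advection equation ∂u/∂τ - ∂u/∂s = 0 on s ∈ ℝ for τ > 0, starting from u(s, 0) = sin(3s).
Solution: By characteristics (ds/dτ = -1), u(s,τ) = f(s + τ) with f = u(·, 0).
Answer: u(s, τ) = sin(3s + 3τ)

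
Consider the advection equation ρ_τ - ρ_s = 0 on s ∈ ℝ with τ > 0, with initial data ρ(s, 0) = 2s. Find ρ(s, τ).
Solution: By method of characteristics (waves move left with speed 1):
Along characteristics s + τ = const, ρ is constant, so ρ(s,τ) = f(s + τ) with f = ρ(·, 0).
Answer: ρ(s, τ) = 2s + 2τ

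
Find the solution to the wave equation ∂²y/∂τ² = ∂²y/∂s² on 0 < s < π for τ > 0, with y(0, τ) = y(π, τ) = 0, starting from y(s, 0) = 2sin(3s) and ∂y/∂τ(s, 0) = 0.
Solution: Using separation of variables y = X(s)T(τ):
Eigenfunctions: sin(ns), n = 1, 2, 3, ...
General solution: y(s, τ) = Σ [A_n cos(n τ) + B_n sin(n τ)] sin(ns)
From y(s,0) = 2sin(3s): A_3=2. From y_τ(s,0) = 0: all B_n = 0.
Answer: y(s, τ) = 2sin(3s)cos(3τ)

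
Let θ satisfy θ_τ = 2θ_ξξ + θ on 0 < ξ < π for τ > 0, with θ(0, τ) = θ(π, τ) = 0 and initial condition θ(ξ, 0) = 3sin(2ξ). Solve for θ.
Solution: Substitute θ = exp(τ)u, i.e. u = exp(-τ)θ.
By the product rule, θ_τ = exp(τ)(u_τ + u), θ_ξξ = exp(τ)u_ξξ.
Substituting into the PDE and dividing by exp(τ): u_τ + u = 2u_ξξ + u.
The lower-order terms cancel, leaving the standard heat equation u_τ = 2u_ξξ.
Initial data for u: u(ξ,0) = θ(ξ,0) = 3sin(2ξ). The boundary conditions carry over: u(0,τ) = u(π,τ) = 0.
Solve for u:
  Using separation of variables u = X(ξ)G(τ):
  Eigenfunctions: sin(nξ), n = 1, 2, 3, ...
  General solution: u(ξ, τ) = Σ c_n sin(nξ) exp(-2n² τ)
  Matching u(ξ,0) = 3sin(2ξ) term by term: c_2=3.
Hence u(ξ,τ) = 3exp(-8τ)sin(2ξ).
Transform back: θ(ξ,τ) = exp(τ)u(ξ,τ).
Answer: θ(ξ, τ) = 3exp(-7τ)sin(2ξ)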